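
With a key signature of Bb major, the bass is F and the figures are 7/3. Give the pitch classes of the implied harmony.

F, A, C, Eb

The written figures 7/3 are shorthand for 7/5/3: the 5 is implied.
A third above F in this key is A.
A fifth above F in this key is C.
A seventh above F in this key is Eb.
Together with the bass F, this spells F dominant seventh in root position.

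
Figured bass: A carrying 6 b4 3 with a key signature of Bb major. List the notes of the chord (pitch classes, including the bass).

A third above A in this key is C.
A fourth above A in this key is D, lowered to Db by the flat.
A sixth above A in this key is F.
Together with the bass A, this spells Db augmented major seventh in second inversion.

A, C, Db, F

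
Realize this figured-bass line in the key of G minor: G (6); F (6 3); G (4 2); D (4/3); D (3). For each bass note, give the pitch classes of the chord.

G (6/3): G, Bb, Eb.
F (6/3): F, A, D.
G (6/4/2): G, A, C, Eb.
D (6/4/3): D, F, G, Bb.
D (5/3): D, F, A.

G, Bb, Eb | F, A, D | G, A, C, Eb | D, F, G, Bb | D, F, A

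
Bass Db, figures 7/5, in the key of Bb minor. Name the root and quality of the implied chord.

Db major seventh

The figures 7/5 indicate a seventh chord in root position.
In root position the bass is the root, so the root is Db.
The chord tones are Db, F, Ab, C, giving Db major seventh.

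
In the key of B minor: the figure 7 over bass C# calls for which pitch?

B

Counting 6 letter steps above C# lands on B; in B minor, that letter is B.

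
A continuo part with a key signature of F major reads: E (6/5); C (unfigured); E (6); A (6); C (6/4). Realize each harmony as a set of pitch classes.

E (6/5/3): E, G, Bb, C.
C (5/3): C, E, G.
E (6/3): E, G, C.
A (6/3): A, C, F.
C (6/4): C, F, A.

E, G, Bb, C | C, E, G | E, G, C | A, C, F | C, F, A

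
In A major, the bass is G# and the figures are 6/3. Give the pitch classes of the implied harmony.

G#, B, E

A third above G# in this key is B.
A sixth above G# in this key is E.
Together with the bass G#, this spells E major in first inversion.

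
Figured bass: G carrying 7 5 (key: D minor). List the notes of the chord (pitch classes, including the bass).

The written figures 7 5 are shorthand for 7/5/3: the 3 is implied.
A third above G in this key is Bb.
A fifth above G in this key is D.
A seventh above G in this key is F.
Together with the bass G, this spells G minor seventh in root position.

G, Bb, D, F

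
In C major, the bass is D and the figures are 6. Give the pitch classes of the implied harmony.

D, F, B

The written figures 6 are shorthand for 6/3: the 3 is implied.
A third above D in this key is F.
A sixth above D in this key is B.
Together with the bass D, this spells B diminished in first inversion.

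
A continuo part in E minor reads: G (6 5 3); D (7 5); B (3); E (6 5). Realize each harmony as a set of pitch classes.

G, B, D, E | D, F#, A, C | B, D, F# | E, G, B, C

G (6/5/3): G, B, D, E.
D (7/5/3): D, F#, A, C.
B (5/3): B, D, F#.
E (6/5/3): E, G, B, C.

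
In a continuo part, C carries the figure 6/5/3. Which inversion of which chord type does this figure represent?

seventh chord, first inversion

Intervals of 6/5/3 above the bass form a seventh chord; the bass is the third, so this is first inversion.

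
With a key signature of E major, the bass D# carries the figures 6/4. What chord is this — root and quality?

G# minor

The figures 6/4 indicate a triad in second inversion.
In second inversion the root lies a fourth above the bass: a fourth above D# in E major is G#.
The chord tones are D#, G#, B, giving G# minor.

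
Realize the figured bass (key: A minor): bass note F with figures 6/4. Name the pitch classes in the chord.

A fourth above F in this key is B.
A sixth above F in this key is D.
Together with the bass F, this spells B diminished in second inversion.

F, B, D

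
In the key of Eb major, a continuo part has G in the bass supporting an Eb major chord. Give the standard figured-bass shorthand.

6

G is the third of Eb major, so the chord is in first inversion.
A triad in first inversion is figured 6/3, conventionally abbreviated 6.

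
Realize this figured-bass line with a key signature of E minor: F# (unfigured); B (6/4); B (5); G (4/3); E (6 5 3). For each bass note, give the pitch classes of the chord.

F#, A, C | B, E, G | B, D, F# | G, B, C, E | E, G, B, C

F# (5/3): F#, A, C.
B (6/4): B, E, G.
B (5/3): B, D, F#.
G (6/4/3): G, B, C, E.
E (6/5/3): E, G, B, C.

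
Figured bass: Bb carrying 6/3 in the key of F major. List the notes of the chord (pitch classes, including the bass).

Bb, D, G

A third above Bb in this key is D.
A sixth above Bb in this key is G.
Together with the bass Bb, this spells G minor in first inversion.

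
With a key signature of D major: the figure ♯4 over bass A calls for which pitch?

D#

Counting 3 letter steps above A lands on D; in D major, that letter is D.
The #4 figure raises it a semitone, giving D#.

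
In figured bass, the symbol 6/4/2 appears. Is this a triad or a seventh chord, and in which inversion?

Intervals of 6/4/2 above the bass form a seventh chord; the bass is the seventh, so this is third inversion.

seventh chord, third inversion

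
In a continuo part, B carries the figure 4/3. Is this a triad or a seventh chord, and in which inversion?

4/3 is shorthand for 6/4/3.
Intervals of 6/4/3 above the bass form a seventh chord; the bass is the fifth, so this is second inversion.

seventh chord, second inversion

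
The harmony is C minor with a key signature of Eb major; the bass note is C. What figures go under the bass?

no figures

C is the root of C minor, so the chord is in root position.
A triad in root position is figured 5/3, conventionally abbreviated (no figures — root-position triad).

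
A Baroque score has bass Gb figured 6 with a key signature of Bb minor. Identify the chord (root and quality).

The figures 6 indicate a triad in first inversion.
In first inversion the root lies a sixth above the bass: a sixth above Gb in Bb minor is Eb.
The chord tones are Gb, Bb, Eb, giving Eb minor.

Eb minor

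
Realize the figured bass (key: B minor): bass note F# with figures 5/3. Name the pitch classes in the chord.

F#, A, C#

A third above F# in this key is A.
A fifth above F# in this key is C#.
Together with the bass F#, this spells F# minor in root position.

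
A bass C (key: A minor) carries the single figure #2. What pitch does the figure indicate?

Counting 1 letter step above C lands on D; in A minor, that letter is D.
The #2 figure raises it a semitone, giving D#.

D#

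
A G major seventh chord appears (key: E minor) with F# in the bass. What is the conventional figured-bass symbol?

4/2

F# is the seventh of G major seventh, so the chord is in third inversion.
A seventh chord in third inversion is figured 6/4/2, conventionally abbreviated 4/2.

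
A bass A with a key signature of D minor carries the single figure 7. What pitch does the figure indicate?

Counting 6 letter steps above A lands on G; in D minor, that letter is G.

G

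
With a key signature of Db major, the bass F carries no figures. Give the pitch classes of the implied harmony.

An unfigured bass implies 5/3.
A third above F in this key is Ab.
A fifth above F in this key is C.
Together with the bass F, this spells F minor in root position.

F, Ab, C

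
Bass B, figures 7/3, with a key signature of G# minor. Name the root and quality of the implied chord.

B major seventh

The figures 7/3 indicate a seventh chord in root position.
In root position the bass is the root, so the root is B.
The chord tones are B, D#, F#, A#, giving B major seventh.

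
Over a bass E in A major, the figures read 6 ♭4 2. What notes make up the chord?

A second above E in this key is F#.
A fourth above E in this key is A, lowered to Ab by the flat.
A sixth above E in this key is C#.

E, F#, Ab, C#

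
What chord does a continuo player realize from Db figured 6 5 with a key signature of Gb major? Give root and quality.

Bb minor seventh

The figures 6 5 indicate a seventh chord in first inversion.
In first inversion the root lies a sixth above the bass: a sixth above Db in Gb major is Bb.
The chord tones are Db, F, Ab, Bb, giving Bb minor seventh.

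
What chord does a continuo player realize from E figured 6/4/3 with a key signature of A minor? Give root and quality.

The figures 6/4/3 indicate a seventh chord in second inversion.
In second inversion the root lies a fourth above the bass: a fourth above E in A minor is A.
The chord tones are E, G, A, C, giving A minor seventh.

A minor seventh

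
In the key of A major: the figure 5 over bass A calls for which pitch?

Counting 4 letter steps above A lands on E; in A major, that letter is E.

E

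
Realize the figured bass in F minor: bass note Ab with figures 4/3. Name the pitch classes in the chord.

Ab, C, Db, F

The written figures 4/3 are shorthand for 6/4/3: the 6 is implied.
A third above Ab in this key is C.
A fourth above Ab in this key is Db.
A sixth above Ab in this key is F.
Together with the bass Ab, this spells Db major seventh in second inversion.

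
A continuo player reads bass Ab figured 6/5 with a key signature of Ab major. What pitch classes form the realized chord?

The written figures 6/5 are shorthand for 6/5/3: the 3 is implied.
A third above Ab in this key is C.
A fifth above Ab in this key is Eb.
A sixth above Ab in this key is F.
Together with the bass Ab, this spells F minor seventh in first inversion.

Ab, C, Eb, F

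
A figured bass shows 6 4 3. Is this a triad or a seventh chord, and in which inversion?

seventh chord, second inversion

Intervals of 6/4/3 above the bass form a seventh chord; the bass is the fifth, so this is second inversion.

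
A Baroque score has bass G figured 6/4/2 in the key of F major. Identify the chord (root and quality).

A minor seventh

The figures 6/4/2 indicate a seventh chord in third inversion.
In third inversion the root lies a second above the bass: a second above G in F major is A.
The chord tones are G, A, C, E, giving A minor seventh.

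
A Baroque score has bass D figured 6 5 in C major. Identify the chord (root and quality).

B half-diminished seventh

The figures 6 5 indicate a seventh chord in first inversion.
In first inversion the root lies a sixth above the bass: a sixth above D in C major is B.
The chord tones are D, F, A, B, giving B half-diminished seventh.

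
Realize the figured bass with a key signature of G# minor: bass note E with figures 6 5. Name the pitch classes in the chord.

The written figures 6 5 are shorthand for 6/5/3: the 3 is implied.
A third above E in this key is G#.
A fifth above E in this key is B.
A sixth above E in this key is C#.
Together with the bass E, this spells C# minor seventh in first inversion.

E, G#, B, C#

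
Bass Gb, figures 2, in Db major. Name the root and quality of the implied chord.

The figures 2 indicate a seventh chord in third inversion.
In third inversion the root lies a second above the bass: a second above Gb in Db major is Ab.
The chord tones are Gb, Ab, C, Eb, giving Ab dominant seventh.

Ab dominant seventh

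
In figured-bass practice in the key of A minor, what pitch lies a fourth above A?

D

Counting 3 letter steps above A lands on D; in A minor, that letter is D.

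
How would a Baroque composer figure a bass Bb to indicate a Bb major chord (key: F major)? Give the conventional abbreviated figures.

no figures

Bb is the root of Bb major, so the chord is in root position.
A triad in root position is figured 5/3, conventionally abbreviated (no figures — root-position triad).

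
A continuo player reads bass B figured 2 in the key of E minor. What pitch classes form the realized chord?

B, C, E, G

The written figures 2 are shorthand for 6/4/2: the 6/4 are implied.
A second above B in this key is C.
A fourth above B in this key is E.
A sixth above B in this key is G.
Together with the bass B, this spells C major seventh in third inversion.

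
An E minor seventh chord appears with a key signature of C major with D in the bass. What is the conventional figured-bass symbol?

D is the seventh of E minor seventh, so the chord is in third inversion.
A seventh chord in third inversion is figured 6/4/2, conventionally abbreviated 4/2.

4/2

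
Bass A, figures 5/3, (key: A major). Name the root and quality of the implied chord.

A major

The figures 5/3 indicate a triad in root position.
In root position the bass is the root, so the root is A.
The chord tones are A, C#, E, giving A major.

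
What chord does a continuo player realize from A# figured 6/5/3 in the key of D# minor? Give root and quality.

The figures 6/5/3 indicate a seventh chord in first inversion.
In first inversion the root lies a sixth above the bass: a sixth above A# in D# minor is F#.
The chord tones are A#, C#, E#, F#, giving F# major seventh.

F# major seventh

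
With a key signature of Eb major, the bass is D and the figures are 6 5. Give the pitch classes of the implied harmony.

The written figures 6 5 are shorthand for 6/5/3: the 3 is implied.
A third above D in this key is F.
A fifth above D in this key is Ab.
A sixth above D in this key is Bb.
Together with the bass D, this spells Bb dominant seventh in first inversion.

D, F, Ab, Bb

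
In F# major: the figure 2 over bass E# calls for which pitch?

Counting 1 letter step above E# lands on F; in F# major, that letter is F#.

F#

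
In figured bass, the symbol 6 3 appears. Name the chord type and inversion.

triad, first inversion

Intervals of 6/3 above the bass form a triad; the bass is the third, so this is first inversion.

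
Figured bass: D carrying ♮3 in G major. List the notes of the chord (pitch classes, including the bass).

D, F, A

The written figures ♮3 are shorthand for 5/3: the 5 is implied.
A third above D in this key is F#, made natural (F) by the ♮ figure.
A fifth above D in this key is A.
Together with the bass D, this spells D minor in root position.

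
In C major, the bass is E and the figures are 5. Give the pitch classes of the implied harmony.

E, G, B

The written figures 5 are shorthand for 5/3: the 3 is implied.
A third above E in this key is G.
A fifth above E in this key is B.
Together with the bass E, this spells E minor in root position.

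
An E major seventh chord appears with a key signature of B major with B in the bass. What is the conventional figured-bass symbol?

B is the fifth of E major seventh, so the chord is in second inversion.
A seventh chord in second inversion is figured 6/4/3, conventionally abbreviated 4/3.

4/3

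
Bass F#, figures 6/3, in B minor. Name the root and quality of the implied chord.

D major

The figures 6/3 indicate a triad in first inversion.
In first inversion the root lies a sixth above the bass: a sixth above F# in B minor is D.
The chord tones are F#, A, D, giving D major.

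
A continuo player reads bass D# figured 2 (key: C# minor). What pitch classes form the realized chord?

D#, E, G#, B

The written figures 2 are shorthand for 6/4/2: the 6/4 are implied.
A second above D# in this key is E.
A fourth above D# in this key is G#.
A sixth above D# in this key is B.
Together with the bass D#, this spells E major seventh in third inversion.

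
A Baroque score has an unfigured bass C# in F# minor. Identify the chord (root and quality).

C# minor

An unfigured bass indicates a triad in root position.
In root position the bass is the root, so the root is C#.
The chord tones are C#, E, G#, giving C# minor.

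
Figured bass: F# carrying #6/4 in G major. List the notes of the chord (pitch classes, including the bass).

A fourth above F# in this key is B.
A sixth above F# in this key is D, raised to D# by the sharp.
Together with the bass F#, this spells B major in second inversion.

F#, B, D#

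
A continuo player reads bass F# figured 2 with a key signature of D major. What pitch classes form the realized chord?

F#, G, B, D

The written figures 2 are shorthand for 6/4/2: the 6/4 are implied.
A second above F# in this key is G.
A fourth above F# in this key is B.
A sixth above F# in this key is D.
Together with the bass F#, this spells G major seventh in third inversion.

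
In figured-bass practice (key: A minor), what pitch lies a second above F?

Counting 1 letter step above F lands on G; in A minor, that letter is G.

G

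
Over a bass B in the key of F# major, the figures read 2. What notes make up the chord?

B, C#, E#, G#

The written figures 2 are shorthand for 6/4/2: the 6/4 are implied.
A second above B in this key is C#.
A fourth above B in this key is E#.
A sixth above B in this key is G#.
Together with the bass B, this spells C# dominant seventh in third inversion.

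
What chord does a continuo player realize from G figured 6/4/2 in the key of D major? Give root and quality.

The figures 6/4/2 indicate a seventh chord in third inversion.
In third inversion the root lies a second above the bass: a second above G in D major is A.
The chord tones are G, A, C#, E, giving A dominant seventh.

A dominant seventh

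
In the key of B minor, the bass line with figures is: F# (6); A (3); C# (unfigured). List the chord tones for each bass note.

F#, A, D | A, C#, E | C#, E, G

F# (6/3): F#, A, D.
A (5/3): A, C#, E.
C# (5/3): C#, E, G.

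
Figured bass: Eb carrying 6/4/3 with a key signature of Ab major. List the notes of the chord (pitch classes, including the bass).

A third above Eb in this key is G.
A fourth above Eb in this key is Ab.
A sixth above Eb in this key is C.
Together with the bass Eb, this spells Ab major seventh in second inversion.

Eb, G, Ab, C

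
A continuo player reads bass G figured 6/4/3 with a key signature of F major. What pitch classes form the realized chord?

G, Bb, C, E

A third above G in this key is Bb.
A fourth above G in this key is C.
A sixth above G in this key is E.
Together with the bass G, this spells C dominant seventh in second inversion.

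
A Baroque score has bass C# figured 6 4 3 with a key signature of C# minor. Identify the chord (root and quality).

The figures 6 4 3 indicate a seventh chord in second inversion.
In second inversion the root lies a fourth above the bass: a fourth above C# in C# minor is F#.
The chord tones are C#, E, F#, A, giving F# minor seventh.

F# minor seventh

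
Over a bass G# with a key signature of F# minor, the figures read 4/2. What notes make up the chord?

G#, A, C#, E

The written figures 4/2 are shorthand for 6/4/2: the 6 is implied.
A second above G# in this key is A.
A fourth above G# in this key is C#.
A sixth above G# in this key is E.
Together with the bass G#, this spells A major seventh in third inversion.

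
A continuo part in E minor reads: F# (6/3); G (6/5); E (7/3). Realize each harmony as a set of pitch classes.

F# (6/3): F#, A, D.
G (6/5/3): G, B, D, E.
E (7/5/3): E, G, B, D.

F#, A, D | G, B, D, E | E, G, B, D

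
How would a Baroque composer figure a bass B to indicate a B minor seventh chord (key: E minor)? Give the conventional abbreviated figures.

B is the root of B minor seventh, so the chord is in root position.
A seventh chord in root position is figured 7/5/3, conventionally abbreviated 7.

7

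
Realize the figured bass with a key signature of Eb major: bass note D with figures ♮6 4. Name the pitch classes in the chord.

D, G, B

A fourth above D in this key is G.
A sixth above D in this key is Bb, made natural (B) by the ♮ figure.
Together with the bass D, this spells G major in second inversion.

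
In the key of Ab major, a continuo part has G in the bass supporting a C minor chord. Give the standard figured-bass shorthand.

6/4

G is the fifth of C minor, so the chord is in second inversion.
A triad in second inversion is figured 6/4, conventionally abbreviated 6/4.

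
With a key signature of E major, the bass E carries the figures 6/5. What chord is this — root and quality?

The figures 6/5 indicate a seventh chord in first inversion.
In first inversion the root lies a sixth above the bass: a sixth above E in E major is C#.
The chord tones are E, G#, B, C#, giving C# minor seventh.

C# minor seventh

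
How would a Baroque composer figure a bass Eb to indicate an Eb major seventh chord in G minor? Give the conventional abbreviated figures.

7

Eb is the root of Eb major seventh, so the chord is in root position.
A seventh chord in root position is figured 7/5/3, conventionally abbreviated 7.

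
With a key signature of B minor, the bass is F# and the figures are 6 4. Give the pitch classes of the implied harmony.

A fourth above F# in this key is B.
A sixth above F# in this key is D.
Together with the bass F#, this spells B minor in second inversion.

F#, B, D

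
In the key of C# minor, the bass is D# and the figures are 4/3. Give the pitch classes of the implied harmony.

D#, F#, G#, B

The written figures 4/3 are shorthand for 6/4/3: the 6 is implied.
A third above D# in this key is F#.
A fourth above D# in this key is G#.
A sixth above D# in this key is B.
Together with the bass D#, this spells G# minor seventh in second inversion.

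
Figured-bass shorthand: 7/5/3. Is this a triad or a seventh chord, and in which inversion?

seventh chord, root position

Intervals of 7/5/3 above the bass form a seventh chord; the bass is the root, so this is root position.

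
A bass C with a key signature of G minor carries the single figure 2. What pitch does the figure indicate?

D

Counting 1 letter step above C lands on D; in G minor, that letter is D.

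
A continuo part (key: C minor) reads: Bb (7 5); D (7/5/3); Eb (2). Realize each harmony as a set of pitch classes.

Bb, D, F, Ab | D, F, Ab, C | Eb, F, Ab, C

Bb (7/5/3): Bb, D, F, Ab.
D (7/5/3): D, F, Ab, C.
Eb (6/4/2): Eb, F, Ab, C.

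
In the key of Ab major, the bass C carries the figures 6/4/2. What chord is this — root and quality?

Db major seventh

The figures 6/4/2 indicate a seventh chord in third inversion.
In third inversion the root lies a second above the bass: a second above C in Ab major is Db.
The chord tones are C, Db, F, Ab, giving Db major seventh.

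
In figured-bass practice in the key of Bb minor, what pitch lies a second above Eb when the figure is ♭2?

Fb

Counting 1 letter step above Eb lands on F; in Bb minor, that letter is F.
The b2 figure lowers it a semitone, giving Fb.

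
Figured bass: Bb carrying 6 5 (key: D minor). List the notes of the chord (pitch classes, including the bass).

Bb, D, F, G

The written figures 6 5 are shorthand for 6/5/3: the 3 is implied.
A third above Bb in this key is D.
A fifth above Bb in this key is F.
A sixth above Bb in this key is G.
Together with the bass Bb, this spells G minor seventh in first inversion.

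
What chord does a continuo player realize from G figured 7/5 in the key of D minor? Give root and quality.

G minor seventh

The figures 7/5 indicate a seventh chord in root position.
In root position the bass is the root, so the root is G.
The chord tones are G, Bb, D, F, giving G minor seventh.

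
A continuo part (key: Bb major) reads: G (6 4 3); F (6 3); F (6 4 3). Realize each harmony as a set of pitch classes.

G (6/4/3): G, Bb, C, Eb.
F (6/3): F, A, D.
F (6/4/3): F, A, Bb, D.

G, Bb, C, Eb | F, A, D | F, A, Bb, D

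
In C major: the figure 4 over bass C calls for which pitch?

F

Counting 3 letter steps above C lands on F; in C major, that letter is F.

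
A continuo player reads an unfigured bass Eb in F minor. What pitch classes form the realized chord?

Eb, G, Bb

An unfigured bass implies 5/3.
A third above Eb in this key is G.
A fifth above Eb in this key is Bb.
Together with the bass Eb, this spells Eb major in root position.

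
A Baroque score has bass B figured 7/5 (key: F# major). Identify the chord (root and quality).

B major seventh

The figures 7/5 indicate a seventh chord in root position.
In root position the bass is the root, so the root is B.
The chord tones are B, D#, F#, A#, giving B major seventh.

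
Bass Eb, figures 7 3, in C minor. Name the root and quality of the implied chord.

Eb major seventh

The figures 7 3 indicate a seventh chord in root position.
In root position the bass is the root, so the root is Eb.
The chord tones are Eb, G, Bb, D, giving Eb major seventh.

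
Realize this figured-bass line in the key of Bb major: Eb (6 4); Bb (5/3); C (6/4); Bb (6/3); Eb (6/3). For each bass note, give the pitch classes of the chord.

Eb (6/4): Eb, A, C.
Bb (5/3): Bb, D, F.
C (6/4): C, F, A.
Bb (6/3): Bb, D, G.
Eb (6/3): Eb, G, C.

Eb, A, C | Bb, D, F | C, F, A | Bb, D, G | Eb, G, C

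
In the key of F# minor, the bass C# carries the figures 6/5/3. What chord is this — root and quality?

The figures 6/5/3 indicate a seventh chord in first inversion.
In first inversion the root lies a sixth above the bass: a sixth above C# in F# minor is A.
The chord tones are C#, E, G#, A, giving A major seventh.

A major seventh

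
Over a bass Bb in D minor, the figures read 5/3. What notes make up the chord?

A third above Bb in this key is D.
A fifth above Bb in this key is F.
Together with the bass Bb, this spells Bb major in root position.

Bb, D, F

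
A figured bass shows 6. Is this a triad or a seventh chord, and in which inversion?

triad, first inversion

6 is shorthand for 6/3.
Intervals of 6/3 above the bass form a triad; the bass is the third, so this is first inversion.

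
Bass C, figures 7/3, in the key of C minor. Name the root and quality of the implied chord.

The figures 7/3 indicate a seventh chord in root position.
In root position the bass is the root, so the root is C.
The chord tones are C, Eb, G, Bb, giving C minor seventh.

C minor seventh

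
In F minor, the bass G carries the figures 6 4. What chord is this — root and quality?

The figures 6 4 indicate a triad in second inversion.
In second inversion the root lies a fourth above the bass: a fourth above G in F minor is C.
The chord tones are G, C, Eb, giving C minor.

C minor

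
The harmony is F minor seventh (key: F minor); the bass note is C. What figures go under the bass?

4/3

C is the fifth of F minor seventh, so the chord is in second inversion.
A seventh chord in second inversion is figured 6/4/3, conventionally abbreviated 4/3.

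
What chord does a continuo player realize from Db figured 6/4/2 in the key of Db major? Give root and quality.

Eb minor seventh

The figures 6/4/2 indicate a seventh chord in third inversion.
In third inversion the root lies a second above the bass: a second above Db in Db major is Eb.
The chord tones are Db, Eb, Gb, Bb, giving Eb minor seventh.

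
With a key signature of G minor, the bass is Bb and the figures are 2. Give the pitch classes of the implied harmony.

The written figures 2 are shorthand for 6/4/2: the 6/4 are implied.
A second above Bb in this key is C.
A fourth above Bb in this key is Eb.
A sixth above Bb in this key is G.
Together with the bass Bb, this spells C minor seventh in third inversion.

Bb, C, Eb, G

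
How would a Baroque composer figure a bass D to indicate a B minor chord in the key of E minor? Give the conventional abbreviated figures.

6

D is the third of B minor, so the chord is in first inversion.
A triad in first inversion is figured 6/3, conventionally abbreviated 6.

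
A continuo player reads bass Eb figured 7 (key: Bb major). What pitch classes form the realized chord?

The written figures 7 are shorthand for 7/5/3: the 5/3 are implied.
A third above Eb in this key is G.
A fifth above Eb in this key is Bb.
A seventh above Eb in this key is D.
Together with the bass Eb, this spells Eb major seventh in root position.

Eb, G, Bb, D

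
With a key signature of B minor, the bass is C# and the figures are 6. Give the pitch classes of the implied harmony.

C#, E, A

The written figures 6 are shorthand for 6/3: the 3 is implied.
A third above C# in this key is E.
A sixth above C# in this key is A.
Together with the bass C#, this spells A major in first inversion.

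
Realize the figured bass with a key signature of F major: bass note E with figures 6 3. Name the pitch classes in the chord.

A third above E in this key is G.
A sixth above E in this key is C.
Together with the bass E, this spells C major in first inversion.

E, G, C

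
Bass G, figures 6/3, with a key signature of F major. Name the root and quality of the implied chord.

The figures 6/3 indicate a triad in first inversion.
In first inversion the root lies a sixth above the bass: a sixth above G in F major is E.
The chord tones are G, Bb, E, giving E diminished.

E diminished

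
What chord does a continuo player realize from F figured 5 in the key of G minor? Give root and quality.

The figures 5 indicate a triad in root position.
In root position the bass is the root, so the root is F.
The chord tones are F, A, C, giving F major.

F major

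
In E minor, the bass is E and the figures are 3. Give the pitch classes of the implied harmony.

The written figures 3 are shorthand for 5/3: the 5 is implied.
A third above E in this key is G.
A fifth above E in this key is B.
Together with the bass E, this spells E minor in root position.

E, G, B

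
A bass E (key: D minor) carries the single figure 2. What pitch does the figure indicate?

F

Counting 1 letter step above E lands on F; in D minor, that letter is F.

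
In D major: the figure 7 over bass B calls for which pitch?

A

Counting 6 letter steps above B lands on A; in D major, that letter is A.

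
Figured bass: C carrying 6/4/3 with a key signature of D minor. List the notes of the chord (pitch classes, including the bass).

C, E, F, A

A third above C in this key is E.
A fourth above C in this key is F.
A sixth above C in this key is A.
Together with the bass C, this spells F major seventh in second inversion.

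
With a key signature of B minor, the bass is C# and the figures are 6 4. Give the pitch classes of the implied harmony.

A fourth above C# in this key is F#.
A sixth above C# in this key is A.
Together with the bass C#, this spells F# minor in second inversion.

C#, F#, A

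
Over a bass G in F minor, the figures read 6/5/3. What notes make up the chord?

G, Bb, Db, Eb

A third above G in this key is Bb.
A fifth above G in this key is Db.
A sixth above G in this key is Eb.
Together with the bass G, this spells Eb dominant seventh in first inversion.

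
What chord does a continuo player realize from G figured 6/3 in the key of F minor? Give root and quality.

The figures 6/3 indicate a triad in first inversion.
In first inversion the root lies a sixth above the bass: a sixth above G in F minor is Eb.
The chord tones are G, Bb, Eb, giving Eb major.

Eb major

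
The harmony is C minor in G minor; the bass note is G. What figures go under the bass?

G is the fifth of C minor, so the chord is in second inversion.
A triad in second inversion is figured 6/4, conventionally abbreviated 6/4.

6/4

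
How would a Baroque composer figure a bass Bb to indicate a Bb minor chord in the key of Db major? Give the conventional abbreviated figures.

no figures

Bb is the root of Bb minor, so the chord is in root position.
A triad in root position is figured 5/3, conventionally abbreviated (no figures — root-position triad).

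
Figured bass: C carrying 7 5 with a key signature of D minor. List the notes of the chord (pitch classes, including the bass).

The written figures 7 5 are shorthand for 7/5/3: the 3 is implied.
A third above C in this key is E.
A fifth above C in this key is G.
A seventh above C in this key is Bb.
Together with the bass C, this spells C dominant seventh in root position.

C, E, G, Bb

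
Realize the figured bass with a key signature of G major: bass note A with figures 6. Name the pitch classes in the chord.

The written figures 6 are shorthand for 6/3: the 3 is implied.
A third above A in this key is C.
A sixth above A in this key is F#.
Together with the bass A, this spells F# diminished in first inversion.

A, C, F#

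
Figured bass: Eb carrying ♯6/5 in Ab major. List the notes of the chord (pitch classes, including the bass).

Eb, G, Bb, C#

The written figures ♯6/5 are shorthand for 6/5/3: the 3 is implied.
A third above Eb in this key is G.
A fifth above Eb in this key is Bb.
A sixth above Eb in this key is C, raised to C# by the sharp.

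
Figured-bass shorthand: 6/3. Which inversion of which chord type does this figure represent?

Intervals of 6/3 above the bass form a triad; the bass is the third, so this is first inversion.

triad, first inversion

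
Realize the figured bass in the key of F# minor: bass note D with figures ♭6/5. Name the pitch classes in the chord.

D, F#, A, Bb

The written figures ♭6/5 are shorthand for 6/5/3: the 3 is implied.
A third above D in this key is F#.
A fifth above D in this key is A.
A sixth above D in this key is B, lowered to Bb by the flat.
Together with the bass D, this spells Bb augmented major seventh in first inversion.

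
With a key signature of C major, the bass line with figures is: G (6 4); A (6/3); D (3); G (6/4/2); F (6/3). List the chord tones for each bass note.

G, C, E | A, C, F | D, F, A | G, A, C, E | F, A, D

G (6/4): G, C, E.
A (6/3): A, C, F.
D (5/3): D, F, A.
G (6/4/2): G, A, C, E.
F (6/3): F, A, D.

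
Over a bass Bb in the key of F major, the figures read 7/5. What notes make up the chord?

Bb, D, F, A

The written figures 7/5 are shorthand for 7/5/3: the 3 is implied.
A third above Bb in this key is D.
A fifth above Bb in this key is F.
A seventh above Bb in this key is A.
Together with the bass Bb, this spells Bb major seventh in root position.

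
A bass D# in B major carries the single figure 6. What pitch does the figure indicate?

Counting 5 letter steps above D# lands on B; in B major, that letter is B.

B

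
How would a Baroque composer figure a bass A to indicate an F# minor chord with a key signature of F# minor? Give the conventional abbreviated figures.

6

A is the third of F# minor, so the chord is in first inversion.
A triad in first inversion is figured 6/3, conventionally abbreviated 6.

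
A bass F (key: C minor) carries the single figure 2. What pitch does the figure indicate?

G

Counting 1 letter step above F lands on G; in C minor, that letter is G.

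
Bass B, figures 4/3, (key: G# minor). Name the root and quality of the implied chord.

E major seventh

The figures 4/3 indicate a seventh chord in second inversion.
In second inversion the root lies a fourth above the bass: a fourth above B in G# minor is E.
The chord tones are B, D#, E, G#, giving E major seventh.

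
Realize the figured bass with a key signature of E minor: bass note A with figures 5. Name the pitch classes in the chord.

The written figures 5 are shorthand for 5/3: the 3 is implied.
A third above A in this key is C.
A fifth above A in this key is E.
Together with the bass A, this spells A minor in root position.

A, C, E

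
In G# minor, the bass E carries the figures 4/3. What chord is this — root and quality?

The figures 4/3 indicate a seventh chord in second inversion.
In second inversion the root lies a fourth above the bass: a fourth above E in G# minor is A#.
The chord tones are E, G#, A#, C#, giving A# half-diminished seventh.

A# half-diminished seventh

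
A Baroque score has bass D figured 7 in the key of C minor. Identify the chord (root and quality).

The figures 7 indicate a seventh chord in root position.
In root position the bass is the root, so the root is D.
The chord tones are D, F, Ab, C, giving D half-diminished seventh.

D half-diminished seventh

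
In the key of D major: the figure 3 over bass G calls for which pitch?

B

Counting 2 letter steps above G lands on B; in D major, that letter is B.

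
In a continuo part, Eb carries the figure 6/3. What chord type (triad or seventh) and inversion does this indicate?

Intervals of 6/3 above the bass form a triad; the bass is the third, so this is first inversion.

triad, first inversion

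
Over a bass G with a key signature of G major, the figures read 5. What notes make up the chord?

The written figures 5 are shorthand for 5/3: the 3 is implied.
A third above G in this key is B.
A fifth above G in this key is D.
Together with the bass G, this spells G major in root position.

G, B, D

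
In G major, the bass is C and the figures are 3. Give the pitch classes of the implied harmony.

The written figures 3 are shorthand for 5/3: the 5 is implied.
A third above C in this key is E.
A fifth above C in this key is G.
Together with the bass C, this spells C major in root position.

C, E, G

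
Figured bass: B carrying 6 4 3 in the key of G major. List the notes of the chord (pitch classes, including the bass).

A third above B in this key is D.
A fourth above B in this key is E.
A sixth above B in this key is G.
Together with the bass B, this spells E minor seventh in second inversion.

B, D, E, G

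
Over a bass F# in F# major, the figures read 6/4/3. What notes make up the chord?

F#, A#, B, D#

A third above F# in this key is A#.
A fourth above F# in this key is B.
A sixth above F# in this key is D#.
Together with the bass F#, this spells B major seventh in second inversion.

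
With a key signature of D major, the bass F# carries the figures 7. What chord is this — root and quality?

F# minor seventh

The figures 7 indicate a seventh chord in root position.
In root position the bass is the root, so the root is F#.
The chord tones are F#, A, C#, E, giving F# minor seventh.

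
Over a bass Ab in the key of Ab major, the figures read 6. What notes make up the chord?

The written figures 6 are shorthand for 6/3: the 3 is implied.
A third above Ab in this key is C.
A sixth above Ab in this key is F.
Together with the bass Ab, this spells F minor in first inversion.

Ab, C, F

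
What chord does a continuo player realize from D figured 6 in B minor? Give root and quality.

The figures 6 indicate a triad in first inversion.
In first inversion the root lies a sixth above the bass: a sixth above D in B minor is B.
The chord tones are D, F#, B, giving B minor.

B minor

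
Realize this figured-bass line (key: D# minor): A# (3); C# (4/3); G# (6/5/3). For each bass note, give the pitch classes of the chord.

A# (5/3): A#, C#, E#.
C# (6/4/3): C#, E#, F#, A#.
G# (6/5/3): G#, B, D#, E#.

A#, C#, E# | C#, E#, F#, A# | G#, B, D#, E#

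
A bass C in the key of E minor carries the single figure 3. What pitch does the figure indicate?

Counting 2 letter steps above C lands on E; in E minor, that letter is E.

E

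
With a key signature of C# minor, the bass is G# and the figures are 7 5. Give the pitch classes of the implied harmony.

G#, B, D#, F#

The written figures 7 5 are shorthand for 7/5/3: the 3 is implied.
A third above G# in this key is B.
A fifth above G# in this key is D#.
A seventh above G# in this key is F#.
Together with the bass G#, this spells G# minor seventh in root position.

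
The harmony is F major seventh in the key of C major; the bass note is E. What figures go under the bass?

E is the seventh of F major seventh, so the chord is in third inversion.
A seventh chord in third inversion is figured 6/4/2, conventionally abbreviated 4/2.

4/2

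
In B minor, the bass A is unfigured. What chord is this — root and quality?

A major

An unfigured bass indicates a triad in root position.
In root position the bass is the root, so the root is A.
The chord tones are A, C#, E, giving A major.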